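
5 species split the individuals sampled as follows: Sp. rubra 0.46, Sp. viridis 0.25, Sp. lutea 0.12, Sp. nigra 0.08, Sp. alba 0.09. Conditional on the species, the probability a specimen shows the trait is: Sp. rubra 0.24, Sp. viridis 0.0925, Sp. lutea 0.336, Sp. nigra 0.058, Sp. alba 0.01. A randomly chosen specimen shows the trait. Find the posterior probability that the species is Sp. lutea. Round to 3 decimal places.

By Bayes' rule, posterior ∝ prior × likelihood:
  Sp. rubra: 0.46 × 0.24 = 0.1104
  Sp. viridis: 0.25 × 0.0925 = 0.023125
  Sp. lutea: 0.12 × 0.336 = 0.04032
  Sp. nigra: 0.08 × 0.058 = 0.00464
  Sp. alba: 0.09 × 0.01 = 0.0009
Total = 0.179385.
P(Sp. lutea | evidence) = 0.04032 / 0.179385 ≈ 0.225.

0.225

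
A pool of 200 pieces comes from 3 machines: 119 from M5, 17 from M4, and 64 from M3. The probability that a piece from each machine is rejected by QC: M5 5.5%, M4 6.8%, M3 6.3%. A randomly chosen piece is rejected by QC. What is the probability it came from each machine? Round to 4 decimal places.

M5 0.5578, M4 0.0985, M3 0.3436

Compute prior × likelihood for every hypothesis:
  M5: 0.595 × 0.055 = 0.032725
  M4: 0.085 × 0.068 = 0.00578
  M3: 0.32 × 0.063 = 0.02016
Total = 0.058665.
P(M5 | rejected) = 0.032725/0.058665 ≈ 0.5578
P(M4 | rejected) = 0.00578/0.058665 ≈ 0.0985
P(M3 | rejected) = 0.02016/0.058665 ≈ 0.3436
(Check: 0.5578+0.0985+0.3436 = 0.9999.)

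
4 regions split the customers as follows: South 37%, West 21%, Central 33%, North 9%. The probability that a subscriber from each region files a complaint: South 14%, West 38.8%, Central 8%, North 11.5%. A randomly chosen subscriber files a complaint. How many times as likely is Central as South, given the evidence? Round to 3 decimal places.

0.510

Unnormalized posteriors (prior × likelihood):
  South: 0.37 × 0.14 = 0.0518
  West: 0.21 × 0.388 = 0.08148
  Central: 0.33 × 0.08 = 0.0264
  North: 0.09 × 0.115 = 0.01035
Normalizing constant = 0.17003.
The ratio is 0.0264 / 0.0518 (the normalizer cancels) = 0.510.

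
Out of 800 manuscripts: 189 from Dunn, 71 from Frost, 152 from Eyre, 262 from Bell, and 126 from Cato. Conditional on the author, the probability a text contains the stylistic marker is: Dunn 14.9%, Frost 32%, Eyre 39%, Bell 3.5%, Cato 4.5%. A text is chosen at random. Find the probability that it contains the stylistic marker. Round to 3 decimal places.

0.156

Compute prior × likelihood for every hypothesis:
  Dunn: 0.23625 × 0.149 = 0.03520125
  Frost: 0.08875 × 0.32 = 0.0284
  Eyre: 0.19 × 0.39 = 0.0741
  Bell: 0.3275 × 0.035 = 0.0114625
  Cato: 0.1575 × 0.045 = 0.0070875
P(marker) = 0.03520125 + 0.0284 + 0.0741 + 0.0114625 + 0.0070875 = 0.15625125 → 0.156.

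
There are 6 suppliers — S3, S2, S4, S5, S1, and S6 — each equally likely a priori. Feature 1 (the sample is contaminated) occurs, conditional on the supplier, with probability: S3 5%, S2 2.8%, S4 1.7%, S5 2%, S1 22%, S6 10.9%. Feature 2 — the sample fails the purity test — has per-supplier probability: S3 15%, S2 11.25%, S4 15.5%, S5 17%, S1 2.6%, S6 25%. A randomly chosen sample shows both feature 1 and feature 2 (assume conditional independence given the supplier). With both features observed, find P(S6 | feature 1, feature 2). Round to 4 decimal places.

Since the prior is uniform, the posterior is proportional to the likelihood:
  S3: 0.05 × 0.15 = 0.0075
  S2: 0.028 × 0.1125 = 0.00315
  S4: 0.017 × 0.155 = 0.002635
  S5: 0.02 × 0.17 = 0.0034
  S1: 0.22 × 0.026 = 0.00572
  S6: 0.109 × 0.25 = 0.02725
Total = 0.049655.
P(S6 | evidence) = 0.02725 / 0.049655 ≈ 0.5488.

0.5488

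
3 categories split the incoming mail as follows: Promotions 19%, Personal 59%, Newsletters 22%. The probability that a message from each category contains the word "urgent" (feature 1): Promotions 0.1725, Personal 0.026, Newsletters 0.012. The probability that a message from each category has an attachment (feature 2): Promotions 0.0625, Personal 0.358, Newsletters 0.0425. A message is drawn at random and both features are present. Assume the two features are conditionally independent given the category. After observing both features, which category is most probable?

By Bayes' rule, posterior ∝ prior × likelihood:
  Promotions: 0.19 × 0.1725 × 0.0625 = 0.0020484375
  Personal: 0.59 × 0.026 × 0.358 = 0.00549172
  Newsletters: 0.22 × 0.012 × 0.0425 = 0.0001122
Total = 0.0076523575.
Largest term belongs to Personal, so Personal is most probable.

Personal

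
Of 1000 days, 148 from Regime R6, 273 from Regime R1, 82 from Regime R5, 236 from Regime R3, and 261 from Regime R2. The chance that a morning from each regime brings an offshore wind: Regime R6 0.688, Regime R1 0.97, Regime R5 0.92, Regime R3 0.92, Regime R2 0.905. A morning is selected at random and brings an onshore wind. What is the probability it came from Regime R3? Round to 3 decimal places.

Taking complements, P(onshore | each) = Regime R6 0.312, Regime R1 0.03, Regime R5 0.08, Regime R3 0.08, Regime R2 0.095.
By Bayes' rule, posterior ∝ prior × likelihood:
  Regime R6: 0.148 × 0.312 = 0.046176
  Regime R1: 0.273 × 0.03 = 0.00819
  Regime R5: 0.082 × 0.08 = 0.00656
  Regime R3: 0.236 × 0.08 = 0.01888
  Regime R2: 0.261 × 0.095 = 0.024795
Normalizing constant = 0.104601.
P(Regime R3 | evidence) = 0.01888 / 0.104601 ≈ 0.180.

0.180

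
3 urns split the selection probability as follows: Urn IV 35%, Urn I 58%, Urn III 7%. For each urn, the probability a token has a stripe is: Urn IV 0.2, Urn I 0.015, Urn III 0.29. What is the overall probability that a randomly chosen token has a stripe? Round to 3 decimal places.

Unnormalized posteriors (prior × likelihood):
  Urn IV: 0.35 × 0.2 = 0.07
  Urn I: 0.58 × 0.015 = 0.0087
  Urn III: 0.07 × 0.29 = 0.0203
P(striped) = 0.07 + 0.0087 + 0.0203 = 0.099 → 0.099.

0.099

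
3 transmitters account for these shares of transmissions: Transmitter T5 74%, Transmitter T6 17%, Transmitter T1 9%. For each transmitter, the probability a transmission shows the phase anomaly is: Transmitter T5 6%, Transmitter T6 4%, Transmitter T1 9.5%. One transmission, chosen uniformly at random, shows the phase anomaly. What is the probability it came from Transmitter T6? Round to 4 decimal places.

0.1138

Prior × likelihood for each hypothesis:
  Transmitter T5: 0.74 × 0.06 = 0.0444
  Transmitter T6: 0.17 × 0.04 = 0.0068
  Transmitter T1: 0.09 × 0.095 = 0.00855
Sum = 0.05975.
P(Transmitter T6 | evidence) = 0.0068 / 0.05975 ≈ 0.1138.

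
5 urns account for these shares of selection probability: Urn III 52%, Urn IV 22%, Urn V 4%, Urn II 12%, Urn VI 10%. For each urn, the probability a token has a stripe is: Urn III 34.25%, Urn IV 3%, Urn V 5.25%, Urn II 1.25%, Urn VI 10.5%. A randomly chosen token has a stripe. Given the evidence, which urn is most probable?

Urn III

By Bayes' rule, posterior ∝ prior × likelihood:
  Urn III: 0.52 × 0.3425 = 0.1781
  Urn IV: 0.22 × 0.03 = 0.0066
  Urn V: 0.04 × 0.0525 = 0.0021
  Urn II: 0.12 × 0.0125 = 0.0015
  Urn VI: 0.1 × 0.105 = 0.0105
Normalizing constant = 0.1988.
Largest term belongs to Urn III, so Urn III is most probable.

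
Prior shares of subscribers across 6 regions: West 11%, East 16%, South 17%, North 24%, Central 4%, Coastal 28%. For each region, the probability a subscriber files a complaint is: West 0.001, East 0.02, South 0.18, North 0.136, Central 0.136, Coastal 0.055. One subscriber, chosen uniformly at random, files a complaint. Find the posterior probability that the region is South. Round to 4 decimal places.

0.3502

Compute prior × likelihood for every hypothesis:
  West: 0.11 × 0.001 = 0.00011
  East: 0.16 × 0.02 = 0.0032
  South: 0.17 × 0.18 = 0.0306
  North: 0.24 × 0.136 = 0.03264
  Central: 0.04 × 0.136 = 0.00544
  Coastal: 0.28 × 0.055 = 0.0154
Sum = 0.08739.
P(South | evidence) = 0.0306 / 0.08739 ≈ 0.3502.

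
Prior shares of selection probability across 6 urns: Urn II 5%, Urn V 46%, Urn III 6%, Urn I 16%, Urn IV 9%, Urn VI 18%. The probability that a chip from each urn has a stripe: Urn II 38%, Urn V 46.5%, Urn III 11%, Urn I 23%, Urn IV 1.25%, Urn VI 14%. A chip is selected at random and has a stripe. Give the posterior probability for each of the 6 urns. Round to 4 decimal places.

Compute prior × likelihood for every hypothesis:
  Urn II: 0.05 × 0.38 = 0.019
  Urn V: 0.46 × 0.465 = 0.2139
  Urn III: 0.06 × 0.11 = 0.0066
  Urn I: 0.16 × 0.23 = 0.0368
  Urn IV: 0.09 × 0.0125 = 0.001125
  Urn VI: 0.18 × 0.14 = 0.0252
Sum = 0.302625.
P(Urn II | striped) = 0.019/0.302625 ≈ 0.0628
P(Urn V | striped) = 0.2139/0.302625 ≈ 0.7068
P(Urn III | striped) = 0.0066/0.302625 ≈ 0.0218
P(Urn I | striped) = 0.0368/0.302625 ≈ 0.1216
P(Urn IV | striped) = 0.001125/0.302625 ≈ 0.0037
P(Urn VI | striped) = 0.0252/0.302625 ≈ 0.0833

Urn II 0.0628, Urn V 0.7068, Urn III 0.0218, Urn I 0.1216, Urn IV 0.0037, Urn VI 0.0833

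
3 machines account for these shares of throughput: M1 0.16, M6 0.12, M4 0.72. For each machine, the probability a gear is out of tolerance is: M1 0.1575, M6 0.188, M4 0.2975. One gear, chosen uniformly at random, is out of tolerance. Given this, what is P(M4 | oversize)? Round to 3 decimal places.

0.818

Prior × likelihood for each hypothesis:
  M1: 0.16 × 0.1575 = 0.0252
  M6: 0.12 × 0.188 = 0.02256
  M4: 0.72 × 0.2975 = 0.2142
Sum = 0.26196.
P(M4 | evidence) = 0.2142 / 0.26196 ≈ 0.818.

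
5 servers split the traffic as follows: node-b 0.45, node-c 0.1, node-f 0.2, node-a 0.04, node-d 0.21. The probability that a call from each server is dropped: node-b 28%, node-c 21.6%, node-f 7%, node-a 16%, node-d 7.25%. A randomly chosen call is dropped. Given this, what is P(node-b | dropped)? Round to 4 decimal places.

0.6877

By Bayes' rule, posterior ∝ prior × likelihood:
  node-b: 0.45 × 0.28 = 0.126
  node-c: 0.1 × 0.216 = 0.0216
  node-f: 0.2 × 0.07 = 0.014
  node-a: 0.04 × 0.16 = 0.0064
  node-d: 0.21 × 0.0725 = 0.015225
Normalizing constant = 0.183225.
P(node-b | evidence) = 0.126 / 0.183225 ≈ 0.6877.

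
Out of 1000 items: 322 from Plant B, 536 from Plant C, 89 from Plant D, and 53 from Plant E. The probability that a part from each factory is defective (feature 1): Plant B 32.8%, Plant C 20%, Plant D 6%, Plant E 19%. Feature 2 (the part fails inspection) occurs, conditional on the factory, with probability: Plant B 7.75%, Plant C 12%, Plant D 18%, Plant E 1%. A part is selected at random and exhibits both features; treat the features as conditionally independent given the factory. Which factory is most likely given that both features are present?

By Bayes' rule, posterior ∝ prior × likelihood:
  Plant B: 0.322 × 0.328 × 0.0775 = 0.00818524
  Plant C: 0.536 × 0.2 × 0.12 = 0.012864
  Plant D: 0.089 × 0.06 × 0.18 = 0.0009612
  Plant E: 0.053 × 0.19 × 0.01 = 0.0001007
Total = 0.02211114.
Largest term belongs to Plant C, so Plant C is most probable.

Plant C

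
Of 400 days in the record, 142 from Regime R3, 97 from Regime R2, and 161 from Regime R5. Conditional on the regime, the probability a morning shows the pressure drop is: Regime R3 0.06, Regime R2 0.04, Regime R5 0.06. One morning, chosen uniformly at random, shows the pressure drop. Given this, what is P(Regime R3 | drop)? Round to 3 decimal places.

Prior × likelihood for each hypothesis:
  Regime R3: 0.355 × 0.06 = 0.0213
  Regime R2: 0.2425 × 0.04 = 0.0097
  Regime R5: 0.4025 × 0.06 = 0.02415
Total = 0.05515.
P(Regime R3 | evidence) = 0.0213 / 0.05515 ≈ 0.386.

0.386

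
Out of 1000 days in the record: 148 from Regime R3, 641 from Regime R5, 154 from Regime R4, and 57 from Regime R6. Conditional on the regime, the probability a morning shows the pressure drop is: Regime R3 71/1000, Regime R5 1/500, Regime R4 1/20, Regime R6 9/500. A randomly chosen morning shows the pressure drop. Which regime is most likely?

Regime R3

Prior × likelihood for each hypothesis:
  Regime R3: 0.148 × 0.071 = 0.010508
  Regime R5: 0.641 × 0.002 = 0.001282
  Regime R4: 0.154 × 0.05 = 0.0077
  Regime R6: 0.057 × 0.018 = 0.001026
Total = 0.020516.
Largest term belongs to Regime R3, so Regime R3 is most probable.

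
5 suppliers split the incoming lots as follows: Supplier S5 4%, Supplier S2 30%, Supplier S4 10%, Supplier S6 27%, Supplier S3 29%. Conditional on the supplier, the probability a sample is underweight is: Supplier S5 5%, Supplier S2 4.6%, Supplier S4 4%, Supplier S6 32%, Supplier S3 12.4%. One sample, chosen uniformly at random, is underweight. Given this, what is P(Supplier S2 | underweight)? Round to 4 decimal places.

Prior × likelihood for each hypothesis:
  Supplier S5: 0.04 × 0.05 = 0.002
  Supplier S2: 0.3 × 0.046 = 0.0138
  Supplier S4: 0.1 × 0.04 = 0.004
  Supplier S6: 0.27 × 0.32 = 0.0864
  Supplier S3: 0.29 × 0.124 = 0.03596
Normalizing constant = 0.14216.
P(Supplier S2 | evidence) = 0.0138 / 0.14216 ≈ 0.0971.

0.0971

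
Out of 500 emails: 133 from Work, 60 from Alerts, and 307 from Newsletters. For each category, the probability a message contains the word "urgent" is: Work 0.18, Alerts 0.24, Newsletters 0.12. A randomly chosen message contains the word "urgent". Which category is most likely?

Prior × likelihood for each hypothesis:
  Work: 0.266 × 0.18 = 0.04788
  Alerts: 0.12 × 0.24 = 0.0288
  Newsletters: 0.614 × 0.12 = 0.07368
Normalizing constant = 0.15036.
Largest term belongs to Newsletters, so Newsletters is most probable.

Newsletters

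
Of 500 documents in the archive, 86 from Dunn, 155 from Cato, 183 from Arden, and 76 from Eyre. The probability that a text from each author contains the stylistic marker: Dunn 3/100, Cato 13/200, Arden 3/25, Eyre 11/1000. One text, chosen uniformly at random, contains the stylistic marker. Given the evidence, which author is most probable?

Arden

Compute prior × likelihood for every hypothesis:
  Dunn: 0.172 × 0.03 = 0.00516
  Cato: 0.31 × 0.065 = 0.02015
  Arden: 0.366 × 0.12 = 0.04392
  Eyre: 0.152 × 0.011 = 0.001672
Normalizing constant = 0.070902.
Largest term belongs to Arden, so Arden is most probable.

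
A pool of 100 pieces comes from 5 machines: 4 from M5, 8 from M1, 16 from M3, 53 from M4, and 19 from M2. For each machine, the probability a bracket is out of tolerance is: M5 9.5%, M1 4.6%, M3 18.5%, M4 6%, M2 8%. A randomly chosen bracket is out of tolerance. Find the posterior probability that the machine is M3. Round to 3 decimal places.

0.352

Prior × likelihood for each hypothesis:
  M5: 0.04 × 0.095 = 0.0038
  M1: 0.08 × 0.046 = 0.00368
  M3: 0.16 × 0.185 = 0.0296
  M4: 0.53 × 0.06 = 0.0318
  M2: 0.19 × 0.08 = 0.0152
Normalizing constant = 0.08408.
P(M3 | evidence) = 0.0296 / 0.08408 ≈ 0.352.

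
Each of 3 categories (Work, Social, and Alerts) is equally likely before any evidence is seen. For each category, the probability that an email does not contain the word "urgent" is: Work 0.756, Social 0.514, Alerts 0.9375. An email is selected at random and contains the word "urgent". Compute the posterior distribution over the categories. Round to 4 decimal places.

Taking complements, P(urgent-flag | each) = Work 0.244, Social 0.486, Alerts 0.0625.
With a uniform prior (1/3 each), posterior ∝ likelihood:
  Work: 0.244
  Social: 0.486
  Alerts: 0.0625
Sum = 0.7925.
P(Work | urgent-flag) = 0.244/0.7925 ≈ 0.3079
P(Social | urgent-flag) = 0.486/0.7925 ≈ 0.6132
P(Alerts | urgent-flag) = 0.0625/0.7925 ≈ 0.0789

Work 0.3079, Social 0.6132, Alerts 0.0789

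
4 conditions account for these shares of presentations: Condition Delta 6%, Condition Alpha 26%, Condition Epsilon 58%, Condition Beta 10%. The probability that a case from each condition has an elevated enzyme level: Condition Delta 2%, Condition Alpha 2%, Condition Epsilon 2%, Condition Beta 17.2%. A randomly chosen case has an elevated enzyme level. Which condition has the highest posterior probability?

Condition Beta

Compute prior × likelihood for every hypothesis:
  Condition Delta: 0.06 × 0.02 = 0.0012
  Condition Alpha: 0.26 × 0.02 = 0.0052
  Condition Epsilon: 0.58 × 0.02 = 0.0116
  Condition Beta: 0.1 × 0.172 = 0.0172
Sum = 0.0352.
Largest term belongs to Condition Beta, so Condition Beta is most probable.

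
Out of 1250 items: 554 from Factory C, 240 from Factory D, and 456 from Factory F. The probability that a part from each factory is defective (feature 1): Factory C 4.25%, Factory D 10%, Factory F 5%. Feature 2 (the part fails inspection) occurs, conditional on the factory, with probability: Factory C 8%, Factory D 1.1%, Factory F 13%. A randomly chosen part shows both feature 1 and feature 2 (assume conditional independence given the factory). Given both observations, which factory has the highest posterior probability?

Prior × likelihood for each hypothesis:
  Factory C: 0.4432 × 0.0425 × 0.08 = 0.00150688
  Factory D: 0.192 × 0.1 × 0.011 = 0.0002112
  Factory F: 0.3648 × 0.05 × 0.13 = 0.0023712
Sum = 0.00408928.
Largest term belongs to Factory F, so Factory F is most probable.

Factory F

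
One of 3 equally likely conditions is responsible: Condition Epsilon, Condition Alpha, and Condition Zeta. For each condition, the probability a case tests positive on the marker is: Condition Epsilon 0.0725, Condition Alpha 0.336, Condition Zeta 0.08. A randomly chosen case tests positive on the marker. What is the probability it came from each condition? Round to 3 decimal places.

With a uniform prior (1/3 each), posterior ∝ likelihood:
  Condition Epsilon: 0.0725
  Condition Alpha: 0.336
  Condition Zeta: 0.08
Total = 0.4885.
P(Condition Epsilon | marker-positive) = 0.0725/0.4885 ≈ 0.148
P(Condition Alpha | marker-positive) = 0.336/0.4885 ≈ 0.688
P(Condition Zeta | marker-positive) = 0.08/0.4885 ≈ 0.164

Condition Epsilon 0.148, Condition Alpha 0.688, Condition Zeta 0.164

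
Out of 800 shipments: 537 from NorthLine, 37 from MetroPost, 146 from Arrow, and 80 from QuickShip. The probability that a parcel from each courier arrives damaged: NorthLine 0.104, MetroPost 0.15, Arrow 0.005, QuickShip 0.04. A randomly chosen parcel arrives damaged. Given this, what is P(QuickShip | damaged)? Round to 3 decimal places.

0.049

Unnormalized posteriors (prior × likelihood):
  NorthLine: 0.67125 × 0.104 = 0.06981
  MetroPost: 0.04625 × 0.15 = 0.0069375
  Arrow: 0.1825 × 0.005 = 0.0009125
  QuickShip: 0.1 × 0.04 = 0.004
Normalizing constant = 0.08166.
P(QuickShip | evidence) = 0.004 / 0.08166 ≈ 0.049.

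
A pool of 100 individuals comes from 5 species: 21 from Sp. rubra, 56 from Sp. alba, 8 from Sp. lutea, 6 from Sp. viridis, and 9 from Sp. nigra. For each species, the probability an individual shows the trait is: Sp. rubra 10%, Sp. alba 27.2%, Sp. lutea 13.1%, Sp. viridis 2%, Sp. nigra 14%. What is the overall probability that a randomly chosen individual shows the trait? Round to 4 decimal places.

0.1976

Unnormalized posteriors (prior × likelihood):
  Sp. rubra: 0.21 × 0.1 = 0.021
  Sp. alba: 0.56 × 0.272 = 0.15232
  Sp. lutea: 0.08 × 0.131 = 0.01048
  Sp. viridis: 0.06 × 0.02 = 0.0012
  Sp. nigra: 0.09 × 0.14 = 0.0126
P(trait) = 0.021 + 0.15232 + 0.01048 + 0.0012 + 0.0126 = 0.1976 → 0.1976.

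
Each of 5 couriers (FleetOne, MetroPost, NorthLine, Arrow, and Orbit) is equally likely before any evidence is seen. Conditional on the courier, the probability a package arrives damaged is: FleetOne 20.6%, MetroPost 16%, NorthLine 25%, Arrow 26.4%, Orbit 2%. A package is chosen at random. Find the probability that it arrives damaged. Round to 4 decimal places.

Since the prior is uniform, the posterior is proportional to the likelihood:
  FleetOne: 0.206
  MetroPost: 0.16
  NorthLine: 0.25
  Arrow: 0.264
  Orbit: 0.02
P(damaged) = (1/5) × (0.206 + 0.16 + 0.25 + 0.264 + 0.02) = 0.9/5 ≈ 0.1800.

0.1800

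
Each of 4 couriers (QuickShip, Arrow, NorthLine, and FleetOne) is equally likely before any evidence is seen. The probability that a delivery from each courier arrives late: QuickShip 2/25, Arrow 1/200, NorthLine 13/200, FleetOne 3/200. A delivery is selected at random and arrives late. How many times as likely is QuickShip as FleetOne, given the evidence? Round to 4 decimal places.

With a uniform prior (1/4 each), posterior ∝ likelihood:
  QuickShip: 0.08
  Arrow: 0.005
  NorthLine: 0.065
  FleetOne: 0.015
Normalizing constant = 0.165.
The ratio is 0.08 / 0.015 (the normalizer cancels) = 5.3333.

5.3333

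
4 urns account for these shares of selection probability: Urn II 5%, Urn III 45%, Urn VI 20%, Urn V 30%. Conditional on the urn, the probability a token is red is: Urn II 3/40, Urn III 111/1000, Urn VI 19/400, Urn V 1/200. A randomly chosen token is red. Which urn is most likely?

Urn III

Unnormalized posteriors (prior × likelihood):
  Urn II: 0.05 × 0.075 = 0.00375
  Urn III: 0.45 × 0.111 = 0.04995
  Urn VI: 0.2 × 0.0475 = 0.0095
  Urn V: 0.3 × 0.005 = 0.0015
Sum = 0.0647.
Largest term belongs to Urn III, so Urn III is most probable.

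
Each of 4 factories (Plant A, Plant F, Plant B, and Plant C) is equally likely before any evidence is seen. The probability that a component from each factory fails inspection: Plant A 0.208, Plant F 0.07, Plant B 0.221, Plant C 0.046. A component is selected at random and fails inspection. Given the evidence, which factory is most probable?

Plant B

With a uniform prior (1/4 each), posterior ∝ likelihood:
  Plant A: 0.208
  Plant F: 0.07
  Plant B: 0.221
  Plant C: 0.046
Normalizing constant = 0.545.
Largest term belongs to Plant B, so Plant B is most probable.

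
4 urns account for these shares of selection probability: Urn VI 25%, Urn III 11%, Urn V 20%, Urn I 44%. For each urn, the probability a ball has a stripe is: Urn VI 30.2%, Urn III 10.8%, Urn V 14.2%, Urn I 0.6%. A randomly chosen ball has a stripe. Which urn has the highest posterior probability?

Compute prior × likelihood for every hypothesis:
  Urn VI: 0.25 × 0.302 = 0.0755
  Urn III: 0.11 × 0.108 = 0.01188
  Urn V: 0.2 × 0.142 = 0.0284
  Urn I: 0.44 × 0.006 = 0.00264
Total = 0.11842.
Largest term belongs to Urn VI, so Urn VI is most probable.

Urn VI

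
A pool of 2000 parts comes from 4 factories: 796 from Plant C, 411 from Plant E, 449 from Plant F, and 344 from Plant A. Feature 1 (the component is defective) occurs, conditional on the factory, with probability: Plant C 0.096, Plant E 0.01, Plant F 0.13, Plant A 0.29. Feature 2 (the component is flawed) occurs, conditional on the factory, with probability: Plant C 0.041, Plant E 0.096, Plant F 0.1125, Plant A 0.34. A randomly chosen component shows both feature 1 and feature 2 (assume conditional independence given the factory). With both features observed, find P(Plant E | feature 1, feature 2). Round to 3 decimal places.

0.009

Prior × likelihood for each hypothesis:
  Plant C: 0.398 × 0.096 × 0.041 = 0.001566528
  Plant E: 0.2055 × 0.01 × 0.096 = 0.00019728
  Plant F: 0.2245 × 0.13 × 0.1125 = 0.0032833125
  Plant A: 0.172 × 0.29 × 0.34 = 0.0169592
Sum = 0.0220063205.
P(Plant E | evidence) = 0.00019728 / 0.0220063205 ≈ 0.009.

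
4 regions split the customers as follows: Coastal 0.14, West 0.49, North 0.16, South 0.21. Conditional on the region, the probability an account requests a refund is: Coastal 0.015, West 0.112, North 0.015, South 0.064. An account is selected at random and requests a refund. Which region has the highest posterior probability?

Prior × likelihood for each hypothesis:
  Coastal: 0.14 × 0.015 = 0.0021
  West: 0.49 × 0.112 = 0.05488
  North: 0.16 × 0.015 = 0.0024
  South: 0.21 × 0.064 = 0.01344
Total = 0.07282.
Largest term belongs to West, so West is most probable.

West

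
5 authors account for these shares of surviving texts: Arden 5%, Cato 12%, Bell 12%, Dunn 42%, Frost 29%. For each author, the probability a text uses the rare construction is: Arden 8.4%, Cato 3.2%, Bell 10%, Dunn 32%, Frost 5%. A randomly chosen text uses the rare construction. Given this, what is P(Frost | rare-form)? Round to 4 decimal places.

0.0858

Compute prior × likelihood for every hypothesis:
  Arden: 0.05 × 0.084 = 0.0042
  Cato: 0.12 × 0.032 = 0.00384
  Bell: 0.12 × 0.1 = 0.012
  Dunn: 0.42 × 0.32 = 0.1344
  Frost: 0.29 × 0.05 = 0.0145
Sum = 0.16894.
P(Frost | evidence) = 0.0145 / 0.16894 ≈ 0.0858.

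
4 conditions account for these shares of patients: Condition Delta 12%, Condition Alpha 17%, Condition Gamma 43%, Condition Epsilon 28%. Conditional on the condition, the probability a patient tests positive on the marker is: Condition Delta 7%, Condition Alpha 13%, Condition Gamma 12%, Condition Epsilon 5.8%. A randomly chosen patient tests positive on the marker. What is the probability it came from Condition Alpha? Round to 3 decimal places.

Compute prior × likelihood for every hypothesis:
  Condition Delta: 0.12 × 0.07 = 0.0084
  Condition Alpha: 0.17 × 0.13 = 0.0221
  Condition Gamma: 0.43 × 0.12 = 0.0516
  Condition Epsilon: 0.28 × 0.058 = 0.01624
Normalizing constant = 0.09834.
P(Condition Alpha | evidence) = 0.0221 / 0.09834 ≈ 0.225.

0.225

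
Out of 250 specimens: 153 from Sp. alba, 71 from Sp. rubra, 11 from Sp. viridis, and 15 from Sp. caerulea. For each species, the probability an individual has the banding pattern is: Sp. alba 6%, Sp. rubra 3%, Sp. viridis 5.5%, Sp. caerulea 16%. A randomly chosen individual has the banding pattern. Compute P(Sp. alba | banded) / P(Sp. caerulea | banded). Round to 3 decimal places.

3.825

Prior × likelihood for each hypothesis:
  Sp. alba: 0.612 × 0.06 = 0.03672
  Sp. rubra: 0.284 × 0.03 = 0.00852
  Sp. viridis: 0.044 × 0.055 = 0.00242
  Sp. caerulea: 0.06 × 0.16 = 0.0096
Sum = 0.05726.
The ratio is 0.03672 / 0.0096 (the normalizer cancels) = 3.825.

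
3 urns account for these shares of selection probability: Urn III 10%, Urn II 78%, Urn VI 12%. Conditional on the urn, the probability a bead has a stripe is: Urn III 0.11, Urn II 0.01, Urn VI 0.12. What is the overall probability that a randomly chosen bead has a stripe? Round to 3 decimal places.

0.033

Prior × likelihood for each hypothesis:
  Urn III: 0.1 × 0.11 = 0.011
  Urn II: 0.78 × 0.01 = 0.0078
  Urn VI: 0.12 × 0.12 = 0.0144
P(striped) = 0.011 + 0.0078 + 0.0144 = 0.0332 → 0.033.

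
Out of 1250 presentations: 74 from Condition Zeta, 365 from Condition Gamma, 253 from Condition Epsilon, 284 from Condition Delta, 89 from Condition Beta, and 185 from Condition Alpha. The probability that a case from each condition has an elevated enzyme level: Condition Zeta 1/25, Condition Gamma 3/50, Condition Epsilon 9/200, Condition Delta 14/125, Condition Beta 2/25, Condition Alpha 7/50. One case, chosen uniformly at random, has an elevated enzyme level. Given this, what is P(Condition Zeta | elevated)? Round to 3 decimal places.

Prior × likelihood for each hypothesis:
  Condition Zeta: 0.0592 × 0.04 = 0.002368
  Condition Gamma: 0.292 × 0.06 = 0.01752
  Condition Epsilon: 0.2024 × 0.045 = 0.009108
  Condition Delta: 0.2272 × 0.112 = 0.0254464
  Condition Beta: 0.0712 × 0.08 = 0.005696
  Condition Alpha: 0.148 × 0.14 = 0.02072
Sum = 0.0808584.
P(Condition Zeta | evidence) = 0.002368 / 0.0808584 ≈ 0.029.

0.029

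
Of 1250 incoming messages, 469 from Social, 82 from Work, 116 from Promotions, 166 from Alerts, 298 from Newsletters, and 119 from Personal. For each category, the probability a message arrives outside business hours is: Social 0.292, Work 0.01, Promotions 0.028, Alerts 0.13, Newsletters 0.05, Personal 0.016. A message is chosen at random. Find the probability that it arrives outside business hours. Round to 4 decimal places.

0.1435

Unnormalized posteriors (prior × likelihood):
  Social: 0.3752 × 0.292 = 0.1095584
  Work: 0.0656 × 0.01 = 0.000656
  Promotions: 0.0928 × 0.028 = 0.0025984
  Alerts: 0.1328 × 0.13 = 0.017264
  Newsletters: 0.2384 × 0.05 = 0.01192
  Personal: 0.0952 × 0.016 = 0.0015232
P(off-hours) = 0.1095584 + 0.000656 + 0.0025984 + 0.017264 + 0.01192 + 0.0015232 = 0.14352 → 0.1435.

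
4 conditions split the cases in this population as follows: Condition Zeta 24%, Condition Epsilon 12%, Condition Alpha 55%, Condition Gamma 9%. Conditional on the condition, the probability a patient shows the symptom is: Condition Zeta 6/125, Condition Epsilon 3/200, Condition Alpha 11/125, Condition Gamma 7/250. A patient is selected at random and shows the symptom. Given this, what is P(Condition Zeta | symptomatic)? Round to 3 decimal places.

0.179

By Bayes' rule, posterior ∝ prior × likelihood:
  Condition Zeta: 0.24 × 0.048 = 0.01152
  Condition Epsilon: 0.12 × 0.015 = 0.0018
  Condition Alpha: 0.55 × 0.088 = 0.0484
  Condition Gamma: 0.09 × 0.028 = 0.00252
Total = 0.06424.
P(Condition Zeta | evidence) = 0.01152 / 0.06424 ≈ 0.179.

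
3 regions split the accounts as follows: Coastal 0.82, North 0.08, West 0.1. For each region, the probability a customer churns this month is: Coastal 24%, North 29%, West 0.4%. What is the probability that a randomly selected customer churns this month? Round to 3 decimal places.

Compute prior × likelihood for every hypothesis:
  Coastal: 0.82 × 0.24 = 0.1968
  North: 0.08 × 0.29 = 0.0232
  West: 0.1 × 0.004 = 0.0004
P(churn) = 0.1968 + 0.0232 + 0.0004 = 0.2204 → 0.220.

0.220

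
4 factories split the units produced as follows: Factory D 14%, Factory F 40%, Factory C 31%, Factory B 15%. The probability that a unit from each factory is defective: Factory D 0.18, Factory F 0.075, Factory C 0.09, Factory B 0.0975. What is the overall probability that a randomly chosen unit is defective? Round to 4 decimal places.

Unnormalized posteriors (prior × likelihood):
  Factory D: 0.14 × 0.18 = 0.0252
  Factory F: 0.4 × 0.075 = 0.03
  Factory C: 0.31 × 0.09 = 0.0279
  Factory B: 0.15 × 0.0975 = 0.014625
P(defective) = 0.0252 + 0.03 + 0.0279 + 0.014625 = 0.097725 → 0.0977.

0.0977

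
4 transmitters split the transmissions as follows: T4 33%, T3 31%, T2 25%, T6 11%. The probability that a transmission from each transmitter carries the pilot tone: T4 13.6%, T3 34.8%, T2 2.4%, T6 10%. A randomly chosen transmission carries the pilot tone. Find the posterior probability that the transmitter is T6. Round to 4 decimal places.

Prior × likelihood for each hypothesis:
  T4: 0.33 × 0.136 = 0.04488
  T3: 0.31 × 0.348 = 0.10788
  T2: 0.25 × 0.024 = 0.006
  T6: 0.11 × 0.1 = 0.011
Total = 0.16976.
P(T6 | evidence) = 0.011 / 0.16976 ≈ 0.0648.

0.0648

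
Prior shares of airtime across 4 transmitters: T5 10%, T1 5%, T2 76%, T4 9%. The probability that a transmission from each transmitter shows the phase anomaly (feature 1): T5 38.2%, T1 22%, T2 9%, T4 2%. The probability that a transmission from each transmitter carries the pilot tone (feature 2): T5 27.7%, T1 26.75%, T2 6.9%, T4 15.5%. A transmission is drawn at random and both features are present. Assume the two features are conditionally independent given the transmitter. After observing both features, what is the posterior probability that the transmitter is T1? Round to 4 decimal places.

0.1589

Unnormalized posteriors (prior × likelihood):
  T5: 0.1 × 0.382 × 0.277 = 0.0105814
  T1: 0.05 × 0.22 × 0.2675 = 0.0029425
  T2: 0.76 × 0.09 × 0.069 = 0.0047196
  T4: 0.09 × 0.02 × 0.155 = 0.000279
Normalizing constant = 0.0185225.
P(T1 | evidence) = 0.0029425 / 0.0185225 ≈ 0.1589.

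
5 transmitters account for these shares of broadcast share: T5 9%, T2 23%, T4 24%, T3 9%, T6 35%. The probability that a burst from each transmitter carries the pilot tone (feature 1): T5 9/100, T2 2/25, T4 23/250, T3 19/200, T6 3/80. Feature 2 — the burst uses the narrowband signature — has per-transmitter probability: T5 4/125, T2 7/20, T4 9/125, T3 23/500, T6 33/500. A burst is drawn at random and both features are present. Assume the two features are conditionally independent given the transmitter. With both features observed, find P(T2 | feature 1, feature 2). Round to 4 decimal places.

0.6745

Prior × likelihood for each hypothesis:
  T5: 0.09 × 0.09 × 0.032 = 0.0002592
  T2: 0.23 × 0.08 × 0.35 = 0.00644
  T4: 0.24 × 0.092 × 0.072 = 0.00158976
  T3: 0.09 × 0.095 × 0.046 = 0.0003933
  T6: 0.35 × 0.0375 × 0.066 = 0.00086625
Normalizing constant = 0.00954851.
P(T2 | evidence) = 0.00644 / 0.00954851 ≈ 0.6745.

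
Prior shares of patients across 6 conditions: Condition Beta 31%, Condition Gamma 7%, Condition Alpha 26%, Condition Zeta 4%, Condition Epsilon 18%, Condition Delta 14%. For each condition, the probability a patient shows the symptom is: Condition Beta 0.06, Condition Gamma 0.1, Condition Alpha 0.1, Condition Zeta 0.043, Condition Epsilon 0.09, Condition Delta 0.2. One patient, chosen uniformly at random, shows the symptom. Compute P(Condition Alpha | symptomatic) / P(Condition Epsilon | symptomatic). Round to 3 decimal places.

By Bayes' rule, posterior ∝ prior × likelihood:
  Condition Beta: 0.31 × 0.06 = 0.0186
  Condition Gamma: 0.07 × 0.1 = 0.007
  Condition Alpha: 0.26 × 0.1 = 0.026
  Condition Zeta: 0.04 × 0.043 = 0.00172
  Condition Epsilon: 0.18 × 0.09 = 0.0162
  Condition Delta: 0.14 × 0.2 = 0.028
Total = 0.09752.
The ratio is 0.026 / 0.0162 (the normalizer cancels) = 1.605.

1.605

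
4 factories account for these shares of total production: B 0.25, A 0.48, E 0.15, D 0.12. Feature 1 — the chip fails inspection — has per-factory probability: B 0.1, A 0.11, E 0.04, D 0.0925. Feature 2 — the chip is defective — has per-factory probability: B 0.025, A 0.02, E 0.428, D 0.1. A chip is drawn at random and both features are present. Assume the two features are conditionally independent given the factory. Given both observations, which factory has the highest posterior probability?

Prior × likelihood for each hypothesis:
  B: 0.25 × 0.1 × 0.025 = 0.000625
  A: 0.48 × 0.11 × 0.02 = 0.001056
  E: 0.15 × 0.04 × 0.428 = 0.002568
  D: 0.12 × 0.0925 × 0.1 = 0.00111
Sum = 0.005359.
Largest term belongs to E, so E is most probable.

E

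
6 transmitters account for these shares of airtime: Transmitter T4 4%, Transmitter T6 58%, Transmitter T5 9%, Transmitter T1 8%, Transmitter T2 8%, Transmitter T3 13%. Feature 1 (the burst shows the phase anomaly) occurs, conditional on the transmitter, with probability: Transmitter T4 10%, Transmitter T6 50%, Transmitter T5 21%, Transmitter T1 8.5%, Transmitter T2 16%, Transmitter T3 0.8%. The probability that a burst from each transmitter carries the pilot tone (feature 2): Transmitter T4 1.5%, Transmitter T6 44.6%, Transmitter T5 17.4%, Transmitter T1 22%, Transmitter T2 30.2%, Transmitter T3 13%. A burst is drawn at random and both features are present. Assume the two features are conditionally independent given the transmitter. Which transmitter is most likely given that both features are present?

Transmitter T6

Unnormalized posteriors (prior × likelihood):
  Transmitter T4: 0.04 × 0.1 × 0.015 = 0.00006
  Transmitter T6: 0.58 × 0.5 × 0.446 = 0.12934
  Transmitter T5: 0.09 × 0.21 × 0.174 = 0.0032886
  Transmitter T1: 0.08 × 0.085 × 0.22 = 0.001496
  Transmitter T2: 0.08 × 0.16 × 0.302 = 0.0038656
  Transmitter T3: 0.13 × 0.008 × 0.13 = 0.0001352
Sum = 0.1381854.
Largest term belongs to Transmitter T6, so Transmitter T6 is most probable.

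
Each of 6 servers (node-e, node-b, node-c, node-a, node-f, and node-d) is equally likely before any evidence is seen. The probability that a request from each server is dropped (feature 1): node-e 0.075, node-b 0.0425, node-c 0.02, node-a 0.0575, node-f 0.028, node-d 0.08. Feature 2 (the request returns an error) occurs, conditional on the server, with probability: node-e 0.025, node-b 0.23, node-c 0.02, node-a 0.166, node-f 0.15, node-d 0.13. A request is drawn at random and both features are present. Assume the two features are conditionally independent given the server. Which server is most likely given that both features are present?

node-d

With a uniform prior (1/6 each), posterior ∝ likelihood:
  node-e: 0.075 × 0.025 = 0.001875
  node-b: 0.0425 × 0.23 = 0.009775
  node-c: 0.02 × 0.02 = 0.0004
  node-a: 0.0575 × 0.166 = 0.009545
  node-f: 0.028 × 0.15 = 0.0042
  node-d: 0.08 × 0.13 = 0.0104
Total = 0.036195.
Largest term belongs to node-d, so node-d is most probable.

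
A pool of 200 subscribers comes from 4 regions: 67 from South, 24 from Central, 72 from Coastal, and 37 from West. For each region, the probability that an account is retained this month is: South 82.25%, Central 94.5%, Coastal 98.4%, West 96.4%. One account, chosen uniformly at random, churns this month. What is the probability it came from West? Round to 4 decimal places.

Taking complements, P(churn | each) = South 0.1775, Central 0.055, Coastal 0.016, West 0.036.
Unnormalized posteriors (prior × likelihood):
  South: 0.335 × 0.1775 = 0.0594625
  Central: 0.12 × 0.055 = 0.0066
  Coastal: 0.36 × 0.016 = 0.00576
  West: 0.185 × 0.036 = 0.00666
Normalizing constant = 0.0784825.
P(West | evidence) = 0.00666 / 0.0784825 ≈ 0.0849.

0.0849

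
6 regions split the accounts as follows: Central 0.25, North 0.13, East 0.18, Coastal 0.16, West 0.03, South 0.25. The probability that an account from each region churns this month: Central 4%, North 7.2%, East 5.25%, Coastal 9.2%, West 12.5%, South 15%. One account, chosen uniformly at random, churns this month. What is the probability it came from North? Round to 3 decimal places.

Compute prior × likelihood for every hypothesis:
  Central: 0.25 × 0.04 = 0.01
  North: 0.13 × 0.072 = 0.00936
  East: 0.18 × 0.0525 = 0.00945
  Coastal: 0.16 × 0.092 = 0.01472
  West: 0.03 × 0.125 = 0.00375
  South: 0.25 × 0.15 = 0.0375
Total = 0.08478.
P(North | evidence) = 0.00936 / 0.08478 ≈ 0.110.

0.110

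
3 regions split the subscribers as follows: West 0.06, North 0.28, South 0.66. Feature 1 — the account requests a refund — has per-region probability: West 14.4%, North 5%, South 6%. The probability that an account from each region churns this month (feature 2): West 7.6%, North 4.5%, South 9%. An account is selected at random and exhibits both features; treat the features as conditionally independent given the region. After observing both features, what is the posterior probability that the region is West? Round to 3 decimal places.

By Bayes' rule, posterior ∝ prior × likelihood:
  West: 0.06 × 0.144 × 0.076 = 0.00065664
  North: 0.28 × 0.05 × 0.045 = 0.00063
  South: 0.66 × 0.06 × 0.09 = 0.003564
Total = 0.00485064.
P(West | evidence) = 0.00065664 / 0.00485064 ≈ 0.135.

0.135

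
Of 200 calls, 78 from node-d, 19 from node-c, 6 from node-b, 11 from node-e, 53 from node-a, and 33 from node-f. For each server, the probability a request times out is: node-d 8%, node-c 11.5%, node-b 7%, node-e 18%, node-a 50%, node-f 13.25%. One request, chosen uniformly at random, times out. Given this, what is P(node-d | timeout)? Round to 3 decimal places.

Compute prior × likelihood for every hypothesis:
  node-d: 0.39 × 0.08 = 0.0312
  node-c: 0.095 × 0.115 = 0.010925
  node-b: 0.03 × 0.07 = 0.0021
  node-e: 0.055 × 0.18 = 0.0099
  node-a: 0.265 × 0.5 = 0.1325
  node-f: 0.165 × 0.1325 = 0.0218625
Sum = 0.2084875.
P(node-d | evidence) = 0.0312 / 0.2084875 ≈ 0.150.

0.150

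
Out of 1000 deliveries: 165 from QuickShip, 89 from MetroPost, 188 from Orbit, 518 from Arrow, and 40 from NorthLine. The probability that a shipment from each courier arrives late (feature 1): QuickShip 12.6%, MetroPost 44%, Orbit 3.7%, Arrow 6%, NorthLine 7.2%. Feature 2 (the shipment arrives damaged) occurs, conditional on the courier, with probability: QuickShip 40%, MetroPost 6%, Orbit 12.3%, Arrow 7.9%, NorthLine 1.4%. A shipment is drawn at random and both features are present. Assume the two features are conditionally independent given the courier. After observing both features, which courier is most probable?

Unnormalized posteriors (prior × likelihood):
  QuickShip: 0.165 × 0.126 × 0.4 = 0.008316
  MetroPost: 0.089 × 0.44 × 0.06 = 0.0023496
  Orbit: 0.188 × 0.037 × 0.123 = 0.000855588
  Arrow: 0.518 × 0.06 × 0.079 = 0.00245532
  NorthLine: 0.04 × 0.072 × 0.014 = 0.00004032
Normalizing constant = 0.014016828.
Largest term belongs to QuickShip, so QuickShip is most probable.

QuickShip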